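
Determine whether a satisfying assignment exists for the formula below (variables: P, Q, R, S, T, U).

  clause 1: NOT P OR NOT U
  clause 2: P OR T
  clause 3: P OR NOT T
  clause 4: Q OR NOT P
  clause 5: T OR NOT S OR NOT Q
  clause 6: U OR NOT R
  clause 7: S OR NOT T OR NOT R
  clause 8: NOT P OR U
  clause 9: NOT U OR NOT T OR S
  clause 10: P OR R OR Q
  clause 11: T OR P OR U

Try P = false.
The clause (T) is unit, so T = true.
But (NOT T) is also a unit clause — contradiction.
So P must be the other value — set P = true.
The clause (NOT U) is unit, so U = false.
But (U) is also a unit clause — contradiction.
Both values of P lead to a conflict.
No assignment satisfies every clause.

Unsatisfiable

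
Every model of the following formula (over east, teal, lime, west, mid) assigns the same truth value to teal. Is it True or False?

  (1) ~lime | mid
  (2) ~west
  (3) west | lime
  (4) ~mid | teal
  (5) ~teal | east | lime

Suppose teal = 0.
From the singleton clause (~west), west = 0.
From the singleton clause (lime), lime = 1.
From the singleton clause (mid), mid = 1.
But (~mid) is also a unit clause — contradiction.
So every satisfying assignment has teal = True.

True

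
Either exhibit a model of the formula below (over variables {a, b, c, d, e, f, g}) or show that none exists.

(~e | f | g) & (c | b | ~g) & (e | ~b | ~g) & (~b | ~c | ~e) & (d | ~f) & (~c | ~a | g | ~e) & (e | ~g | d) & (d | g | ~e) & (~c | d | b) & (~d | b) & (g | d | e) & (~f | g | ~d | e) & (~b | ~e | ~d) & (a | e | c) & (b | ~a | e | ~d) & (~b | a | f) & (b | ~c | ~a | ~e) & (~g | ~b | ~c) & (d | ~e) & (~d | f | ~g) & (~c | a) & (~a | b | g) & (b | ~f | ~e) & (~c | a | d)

a ↦ 1; b ↦ 1; c ↦ 0; d ↦ 1; e ↦ 0; f ↦ 0; g ↦ 0

Suppose d = 1.
From the singleton clause (b), b = 1.
From the singleton clause (~e), e = 0.
From the singleton clause (~g), g = 0.
From the singleton clause (~f), f = 0.
From the singleton clause (a), a = 1.
All clauses hold; c can take either value.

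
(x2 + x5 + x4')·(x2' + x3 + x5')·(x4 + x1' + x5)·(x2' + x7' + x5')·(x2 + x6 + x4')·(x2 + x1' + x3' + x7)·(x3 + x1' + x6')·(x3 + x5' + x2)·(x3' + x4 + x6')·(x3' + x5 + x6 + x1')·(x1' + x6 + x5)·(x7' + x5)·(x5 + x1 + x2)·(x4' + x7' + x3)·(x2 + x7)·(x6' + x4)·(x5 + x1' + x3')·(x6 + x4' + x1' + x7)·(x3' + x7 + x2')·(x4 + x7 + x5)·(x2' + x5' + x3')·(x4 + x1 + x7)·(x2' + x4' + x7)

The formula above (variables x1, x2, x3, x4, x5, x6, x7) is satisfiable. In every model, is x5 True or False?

True

Suppose x5 = 0.
From the singleton clause (x7'), x7 = 0.
From the singleton clause (x2), x2 = 1.
From the singleton clause (x3'), x3 = 0.
From the singleton clause (x4), x4 = 1.
But (x4') is also a unit clause — contradiction.
So every satisfying assignment has x5 = True.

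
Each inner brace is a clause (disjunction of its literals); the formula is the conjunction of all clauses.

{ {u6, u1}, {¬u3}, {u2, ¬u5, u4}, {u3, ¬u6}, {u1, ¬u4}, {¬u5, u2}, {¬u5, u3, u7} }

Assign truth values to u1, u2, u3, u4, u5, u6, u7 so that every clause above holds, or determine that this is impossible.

From the singleton clause (¬u3), u3 = False.
From the singleton clause (¬u6), u6 = False.
From the singleton clause (u1), u1 = True.
Case u5 = False:
Every clause is now satisfied; u2, u4, u7 are unconstrained.

u1 ↦ True, u2 ↦ True, u3 ↦ False, u4 ↦ False, u5 ↦ False, u6 ↦ False, u7 ↦ True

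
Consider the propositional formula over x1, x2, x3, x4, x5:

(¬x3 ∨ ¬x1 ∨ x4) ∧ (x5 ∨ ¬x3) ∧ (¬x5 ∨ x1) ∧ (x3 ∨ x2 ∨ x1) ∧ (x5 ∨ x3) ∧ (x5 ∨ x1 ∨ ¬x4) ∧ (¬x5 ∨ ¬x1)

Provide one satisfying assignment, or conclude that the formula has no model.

Suppose x5 = True.
The clause (x1) is unit, so x1 = True.
Now (¬x1) is unsatisfied and unit — conflict.
That branch fails; take x5 = False instead.
The clause (¬x3) is unit, so x3 = False.
Now (x3) is unsatisfied and unit — conflict.
Both values of x5 lead to a conflict.

UNSATISFIABLE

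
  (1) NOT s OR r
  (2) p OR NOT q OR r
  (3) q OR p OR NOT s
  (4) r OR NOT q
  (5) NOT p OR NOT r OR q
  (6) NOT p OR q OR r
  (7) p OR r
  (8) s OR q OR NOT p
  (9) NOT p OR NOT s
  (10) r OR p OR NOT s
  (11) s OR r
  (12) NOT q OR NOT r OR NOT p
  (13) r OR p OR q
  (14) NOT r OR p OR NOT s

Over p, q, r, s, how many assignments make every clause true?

2

There are 2^4 = 16 truth assignments over (p, q, r, s).
Check each against the 14 clauses (columns in the order p, q, r, s):
  F F F F  ✗ fails (p OR r)
  F F F T  ✗ fails (NOT s OR r)
  F F T F  ✓ satisfies all
  F F T T  ✗ fails (q OR p OR NOT s)
  F T F F  ✗ fails (p OR NOT q OR r)
  F T F T  ✗ fails (NOT s OR r)
  F T T F  ✓ satisfies all
  F T T T  ✗ fails (NOT r OR p OR NOT s)
  T F F F  ✗ fails (NOT p OR q OR r)
  T F F T  ✗ fails (NOT s OR r)
  T F T F  ✗ fails (NOT p OR NOT r OR q)
  T F T T  ✗ fails (NOT p OR NOT r OR q)
  T T F F  ✗ fails (r OR NOT q)
  T T F T  ✗ fails (NOT s OR r)
  T T T F  ✗ fails (NOT q OR NOT r OR NOT p)
  T T T T  ✗ fails (NOT p OR NOT s)
2 of the 16 rows are models.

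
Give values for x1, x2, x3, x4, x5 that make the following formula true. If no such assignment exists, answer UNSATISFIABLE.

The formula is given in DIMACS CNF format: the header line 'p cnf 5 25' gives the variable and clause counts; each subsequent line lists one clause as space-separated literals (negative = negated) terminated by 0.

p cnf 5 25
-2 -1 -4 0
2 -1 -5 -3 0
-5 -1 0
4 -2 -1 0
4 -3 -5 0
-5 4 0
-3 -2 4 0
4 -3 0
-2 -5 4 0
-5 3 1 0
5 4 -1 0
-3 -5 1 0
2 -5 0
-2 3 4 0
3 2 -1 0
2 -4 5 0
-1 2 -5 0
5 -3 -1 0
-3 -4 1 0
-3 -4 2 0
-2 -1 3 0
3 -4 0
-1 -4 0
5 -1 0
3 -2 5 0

x1 ↦ False, x2 ↦ False, x3 ↦ False, x4 ↦ False, x5 ↦ False

Try x5 = False.
The clause (¬x1) is unit, so x1 = False.
Try x4 = False.
The clause (¬x3) is unit, so x3 = False.
The clause (¬x2) is unit, so x2 = False.
All clauses are satisfied.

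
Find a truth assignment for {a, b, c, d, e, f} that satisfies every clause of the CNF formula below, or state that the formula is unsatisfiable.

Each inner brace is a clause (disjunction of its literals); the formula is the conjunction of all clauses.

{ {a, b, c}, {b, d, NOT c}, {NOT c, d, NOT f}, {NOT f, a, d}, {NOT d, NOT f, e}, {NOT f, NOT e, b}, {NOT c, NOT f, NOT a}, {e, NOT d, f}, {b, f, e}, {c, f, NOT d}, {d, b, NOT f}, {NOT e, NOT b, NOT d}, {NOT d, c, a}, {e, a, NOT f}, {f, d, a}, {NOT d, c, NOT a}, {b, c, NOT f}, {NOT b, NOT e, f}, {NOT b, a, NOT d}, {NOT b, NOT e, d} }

a ↦ true, b ↦ true, c ↦ true, d ↦ false, e ↦ false, f ↦ false

Try a = true.
Try c = true.
The clause (NOT f) is unit, so f = false.
Try b = true.
The clause (NOT e) is unit, so e = false.
The clause (NOT d) is unit, so d = false.
This assignment satisfies each clause.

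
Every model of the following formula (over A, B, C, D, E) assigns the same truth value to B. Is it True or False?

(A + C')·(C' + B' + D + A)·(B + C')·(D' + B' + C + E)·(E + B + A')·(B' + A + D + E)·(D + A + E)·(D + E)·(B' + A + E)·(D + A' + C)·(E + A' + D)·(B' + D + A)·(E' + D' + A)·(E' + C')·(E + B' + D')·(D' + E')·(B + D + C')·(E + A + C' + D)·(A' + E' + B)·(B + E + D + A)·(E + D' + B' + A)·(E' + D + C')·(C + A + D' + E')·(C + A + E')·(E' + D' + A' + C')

Suppose B = 1.
Case A = 1:
Case D = 1:
(E) alone gives E = 1.
Now (E') is unsatisfied and unit — conflict.
So D must be the other value — set D = 0.
(E) alone gives E = 1.
(C) alone gives C = 1.
Now (C') is unsatisfied and unit — conflict.
Neither D = 1 nor D = 0 works.
So A must be the other value — set A = 0.
(C') alone gives C = 0.
(E) alone gives E = 1.
Now (E') is unsatisfied and unit — conflict.
Neither A = 1 nor A = 0 works.
So every satisfying assignment has B = False.

False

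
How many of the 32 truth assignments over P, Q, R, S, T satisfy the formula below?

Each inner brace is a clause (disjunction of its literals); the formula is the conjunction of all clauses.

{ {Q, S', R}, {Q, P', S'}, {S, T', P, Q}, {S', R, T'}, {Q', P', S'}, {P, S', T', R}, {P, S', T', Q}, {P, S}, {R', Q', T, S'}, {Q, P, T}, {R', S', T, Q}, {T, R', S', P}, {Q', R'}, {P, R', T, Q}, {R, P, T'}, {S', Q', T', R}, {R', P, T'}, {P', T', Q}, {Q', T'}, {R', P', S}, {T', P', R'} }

There are 2^5 = 32 truth assignments over (P, Q, R, S, T).
Split on T. With T = 1, the clauses containing T are satisfied and T' drops from the rest; 0 of the 2^4 = 16 assignments to the other variables satisfy what remains.
With T = 0, by the same count on the reduced clause set, 3 assignments work.
Total: 0 + 3 = 3.

3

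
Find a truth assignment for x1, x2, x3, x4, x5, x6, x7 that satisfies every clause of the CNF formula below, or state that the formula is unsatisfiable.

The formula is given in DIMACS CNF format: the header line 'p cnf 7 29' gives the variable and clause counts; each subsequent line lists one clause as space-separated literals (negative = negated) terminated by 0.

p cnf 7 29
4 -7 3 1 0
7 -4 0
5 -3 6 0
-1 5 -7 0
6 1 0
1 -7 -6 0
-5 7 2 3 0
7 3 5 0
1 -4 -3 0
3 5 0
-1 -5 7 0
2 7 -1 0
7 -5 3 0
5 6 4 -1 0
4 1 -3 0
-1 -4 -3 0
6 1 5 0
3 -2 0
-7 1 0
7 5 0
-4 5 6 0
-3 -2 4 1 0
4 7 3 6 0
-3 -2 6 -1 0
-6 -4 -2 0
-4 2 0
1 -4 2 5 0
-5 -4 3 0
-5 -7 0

Case x7 = True:
The clause (x1) is unit, so x1 = True.
The clause (x5) is unit, so x5 = True.
Now (¬x5) is unsatisfied and unit — conflict.
Undo x7 and try x7 = False.
The clause (¬x4) is unit, so x4 = False.
The clause (x5) is unit, so x5 = True.
The clause (¬x1) is unit, so x1 = False.
The clause (x6) is unit, so x6 = True.
The clause (x3) is unit, so x3 = True.
Now (¬x3) is unsatisfied and unit — conflict.
Either choice for x7 ends in contradiction.

UNSATISFIABLE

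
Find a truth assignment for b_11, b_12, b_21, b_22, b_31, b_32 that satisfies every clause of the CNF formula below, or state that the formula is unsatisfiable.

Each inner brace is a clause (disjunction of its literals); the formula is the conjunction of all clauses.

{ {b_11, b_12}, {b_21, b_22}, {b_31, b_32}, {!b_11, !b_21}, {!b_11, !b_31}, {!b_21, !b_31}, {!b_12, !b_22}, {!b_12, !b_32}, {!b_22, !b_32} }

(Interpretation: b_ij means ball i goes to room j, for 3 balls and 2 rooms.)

Try b_11 = true.
The clause (!b_21) is unit, so b_21 = false.
The clause (b_22) is unit, so b_22 = true.
The clause (!b_31) is unit, so b_31 = false.
The clause (b_32) is unit, so b_32 = true.
But (!b_32) is also a unit clause — contradiction.
Undo b_11 and try b_11 = false.
The clause (b_12) is unit, so b_12 = true.
The clause (!b_22) is unit, so b_22 = false.
The clause (b_21) is unit, so b_21 = true.
The clause (!b_31) is unit, so b_31 = false.
The clause (b_32) is unit, so b_32 = true.
But (!b_32) is also a unit clause — contradiction.
Either choice for b_11 ends in contradiction.

UNSATISFIABLE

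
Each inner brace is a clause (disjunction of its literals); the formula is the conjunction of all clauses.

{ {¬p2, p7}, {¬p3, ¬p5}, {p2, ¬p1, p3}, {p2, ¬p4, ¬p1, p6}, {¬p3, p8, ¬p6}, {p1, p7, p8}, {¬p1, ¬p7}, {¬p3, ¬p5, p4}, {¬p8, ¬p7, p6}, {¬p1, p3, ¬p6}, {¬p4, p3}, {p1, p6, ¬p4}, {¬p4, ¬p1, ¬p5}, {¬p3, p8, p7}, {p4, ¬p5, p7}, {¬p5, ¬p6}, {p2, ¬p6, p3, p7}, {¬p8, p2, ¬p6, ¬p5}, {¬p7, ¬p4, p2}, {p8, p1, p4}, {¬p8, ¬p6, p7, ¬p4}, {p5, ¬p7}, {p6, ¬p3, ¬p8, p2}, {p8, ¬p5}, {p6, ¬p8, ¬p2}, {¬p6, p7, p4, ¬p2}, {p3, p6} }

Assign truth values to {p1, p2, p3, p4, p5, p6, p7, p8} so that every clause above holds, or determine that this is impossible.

Case p2 = False:
Case p3 = True:
From the singleton clause (¬p5), p5 = False.
From the singleton clause (¬p7), p7 = False.
From the singleton clause (p8), p8 = True.
From the singleton clause (p6), p6 = True.
From the singleton clause (¬p4), p4 = False.
No clause remains; p1 is free.

p1: False; p2: False; p3: True; p4: False; p5: False; p6: True; p7: False; p8: True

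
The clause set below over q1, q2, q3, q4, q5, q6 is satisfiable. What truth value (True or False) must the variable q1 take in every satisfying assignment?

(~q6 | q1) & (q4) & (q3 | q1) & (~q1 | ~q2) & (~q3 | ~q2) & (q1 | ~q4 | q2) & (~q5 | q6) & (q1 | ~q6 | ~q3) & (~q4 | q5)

Suppose q1 = 0.
(~q6) alone gives q6 = 0.
(q4) alone gives q4 = 1.
(q3) alone gives q3 = 1.
(~q2) alone gives q2 = 0.
But (q2) is also a unit clause — contradiction.
So every satisfying assignment has q1 = True.

True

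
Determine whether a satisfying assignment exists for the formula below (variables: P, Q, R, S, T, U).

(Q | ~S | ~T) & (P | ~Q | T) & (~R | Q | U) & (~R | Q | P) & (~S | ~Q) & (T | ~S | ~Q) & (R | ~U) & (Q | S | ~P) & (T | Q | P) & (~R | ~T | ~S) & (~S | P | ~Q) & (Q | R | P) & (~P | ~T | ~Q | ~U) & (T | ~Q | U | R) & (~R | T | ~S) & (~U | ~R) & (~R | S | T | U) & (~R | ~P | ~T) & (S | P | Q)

Yes, satisfiable

Branch on S: set S = 0.
Branch on R: set R = 1.
Unit clause (~U) forces U = 0.
Unit clause (Q) forces Q = 1.
Unit clause (T) forces T = 1.
Unit clause (~P) forces P = 0.
Every clause now holds.
A satisfying assignment: P=0; Q=1; R=1; S=0; T=1; U=0.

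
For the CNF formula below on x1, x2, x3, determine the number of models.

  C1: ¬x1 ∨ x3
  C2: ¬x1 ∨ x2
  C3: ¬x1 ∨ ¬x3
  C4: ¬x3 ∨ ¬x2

There are 2^3 = 8 truth assignments over (x1, x2, x3).
Check each against the 4 clauses (columns in the order x1, x2, x3):
  F F F  ✓ satisfies all
  F F T  ✓ satisfies all
  F T F  ✓ satisfies all
  F T T  ✗ fails (¬x3 ∨ ¬x2)
  T F F  ✗ fails (¬x1 ∨ x3)
  T F T  ✗ fails (¬x1 ∨ x2)
  T T F  ✗ fails (¬x1 ∨ x3)
  T T T  ✗ fails (¬x1 ∨ ¬x3)
3 of the 8 rows are models.

3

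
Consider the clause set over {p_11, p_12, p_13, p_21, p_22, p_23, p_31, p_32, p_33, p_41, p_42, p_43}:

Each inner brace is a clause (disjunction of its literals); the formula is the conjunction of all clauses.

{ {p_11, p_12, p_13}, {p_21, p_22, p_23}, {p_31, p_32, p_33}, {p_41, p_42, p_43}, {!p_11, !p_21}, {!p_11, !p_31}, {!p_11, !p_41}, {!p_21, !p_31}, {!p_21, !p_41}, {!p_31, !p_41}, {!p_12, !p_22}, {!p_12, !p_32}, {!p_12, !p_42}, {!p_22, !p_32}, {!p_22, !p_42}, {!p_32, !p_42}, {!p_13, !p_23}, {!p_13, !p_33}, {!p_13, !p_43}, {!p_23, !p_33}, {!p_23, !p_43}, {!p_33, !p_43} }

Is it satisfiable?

Unsatisfiable

Branch on p_11: set p_11 = false.
Branch on p_12: set p_12 = true.
(!p_22) alone gives p_22 = false.
(!p_32) alone gives p_32 = false.
(!p_42) alone gives p_42 = false.
Branch on p_21: set p_21 = true.
(!p_31) alone gives p_31 = false.
(p_33) alone gives p_33 = true.
(!p_41) alone gives p_41 = false.
(p_43) alone gives p_43 = true.
But (!p_43) is also a unit clause — contradiction.
Backtrack on p_21: now try p_21 = false.
(p_23) alone gives p_23 = true.
(!p_13) alone gives p_13 = false.
(!p_33) alone gives p_33 = false.
(p_31) alone gives p_31 = true.
(!p_41) alone gives p_41 = false.
(p_43) alone gives p_43 = true.
But (!p_43) is also a unit clause — contradiction.
Either choice for p_21 ends in contradiction.
Backtrack on p_12: now try p_12 = false.
(p_13) alone gives p_13 = true.
(!p_23) alone gives p_23 = false.
(!p_33) alone gives p_33 = false.
(!p_43) alone gives p_43 = false.
Branch on p_21: set p_21 = true.
(!p_31) alone gives p_31 = false.
(p_32) alone gives p_32 = true.
(!p_41) alone gives p_41 = false.
(p_42) alone gives p_42 = true.
But (!p_42) is also a unit clause — contradiction.
Backtrack on p_21: now try p_21 = false.
(p_22) alone gives p_22 = true.
(!p_32) alone gives p_32 = false.
(p_31) alone gives p_31 = true.
(!p_41) alone gives p_41 = false.
(p_42) alone gives p_42 = true.
But (!p_42) is also a unit clause — contradiction.
Either choice for p_21 ends in contradiction.
Either choice for p_12 ends in contradiction.
Backtrack on p_11: now try p_11 = true.
(!p_21) alone gives p_21 = false.
(!p_31) alone gives p_31 = false.
(!p_41) alone gives p_41 = false.
Branch on p_22: set p_22 = true.
(!p_12) alone gives p_12 = false.
(!p_32) alone gives p_32 = false.
(p_33) alone gives p_33 = true.
(!p_42) alone gives p_42 = false.
(p_43) alone gives p_43 = true.
But (!p_43) is also a unit clause — contradiction.
Backtrack on p_22: now try p_22 = false.
(p_23) alone gives p_23 = true.
(!p_13) alone gives p_13 = false.
(!p_33) alone gives p_33 = false.
(p_32) alone gives p_32 = true.
(!p_12) alone gives p_12 = false.
(!p_42) alone gives p_42 = false.
(p_43) alone gives p_43 = true.
But (!p_43) is also a unit clause — contradiction.
Either choice for p_22 ends in contradiction.
Either choice for p_11 ends in contradiction.
No assignment satisfies every clause.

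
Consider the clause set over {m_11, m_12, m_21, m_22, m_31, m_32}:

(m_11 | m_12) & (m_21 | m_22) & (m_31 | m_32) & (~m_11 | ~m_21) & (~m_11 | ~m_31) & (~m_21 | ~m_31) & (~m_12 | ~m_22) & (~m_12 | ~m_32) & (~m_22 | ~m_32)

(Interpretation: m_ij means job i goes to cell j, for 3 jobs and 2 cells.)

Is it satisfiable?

No, unsatisfiable

Branch on m_11: set m_11 = 1.
The clause (~m_21) is unit, so m_21 = 0.
The clause (m_22) is unit, so m_22 = 1.
The clause (~m_31) is unit, so m_31 = 0.
The clause (m_32) is unit, so m_32 = 1.
Now (~m_32) is unsatisfied and unit — conflict.
That branch fails; take m_11 = 0 instead.
The clause (m_12) is unit, so m_12 = 1.
The clause (~m_22) is unit, so m_22 = 0.
The clause (m_21) is unit, so m_21 = 1.
The clause (~m_31) is unit, so m_31 = 0.
The clause (m_32) is unit, so m_32 = 1.
Now (~m_32) is unsatisfied and unit — conflict.
Either choice for m_11 ends in contradiction.
No assignment satisfies every clause.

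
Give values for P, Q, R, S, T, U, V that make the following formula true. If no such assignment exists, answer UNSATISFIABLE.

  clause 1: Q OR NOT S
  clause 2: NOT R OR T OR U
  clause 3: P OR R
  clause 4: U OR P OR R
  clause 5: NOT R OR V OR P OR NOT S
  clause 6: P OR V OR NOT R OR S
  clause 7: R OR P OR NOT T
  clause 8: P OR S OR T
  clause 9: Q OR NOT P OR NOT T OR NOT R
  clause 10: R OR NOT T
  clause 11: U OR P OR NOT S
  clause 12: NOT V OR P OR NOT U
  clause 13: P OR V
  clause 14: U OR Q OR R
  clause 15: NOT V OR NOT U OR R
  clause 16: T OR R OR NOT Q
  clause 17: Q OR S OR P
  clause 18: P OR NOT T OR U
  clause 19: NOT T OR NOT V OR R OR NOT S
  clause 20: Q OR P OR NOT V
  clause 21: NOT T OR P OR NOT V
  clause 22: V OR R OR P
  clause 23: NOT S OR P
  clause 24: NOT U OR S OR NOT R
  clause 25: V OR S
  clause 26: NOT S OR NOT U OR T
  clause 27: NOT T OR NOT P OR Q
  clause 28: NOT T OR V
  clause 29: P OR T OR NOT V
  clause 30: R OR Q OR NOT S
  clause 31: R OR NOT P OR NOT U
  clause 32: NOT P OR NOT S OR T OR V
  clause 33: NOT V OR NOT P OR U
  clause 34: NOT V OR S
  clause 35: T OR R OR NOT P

Branch on Q: set Q = true.
Branch on P: set P = true.
Branch on R: set R = true.
Branch on T: set T = true.
Unit clause (V) forces V = true.
Unit clause (U) forces U = true.
Unit clause (S) forces S = true.
This assignment satisfies each clause.

P=true, Q=true, R=true, S=true, T=true, U=true, V=true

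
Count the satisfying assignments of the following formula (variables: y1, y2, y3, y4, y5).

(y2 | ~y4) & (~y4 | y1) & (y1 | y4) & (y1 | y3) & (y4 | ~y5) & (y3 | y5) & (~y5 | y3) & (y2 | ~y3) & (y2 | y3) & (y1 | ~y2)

There are 2^5 = 32 truth assignments over (y1, y2, y3, y4, y5).
Split on y1. With y1 = 1, the clauses containing y1 are satisfied and ~y1 drops from the rest; 3 of the 2^4 = 16 assignments to the other variables satisfy what remains.
With y1 = 0, by the same count on the reduced clause set, 0 assignments work.
Total: 3 + 0 = 3.

3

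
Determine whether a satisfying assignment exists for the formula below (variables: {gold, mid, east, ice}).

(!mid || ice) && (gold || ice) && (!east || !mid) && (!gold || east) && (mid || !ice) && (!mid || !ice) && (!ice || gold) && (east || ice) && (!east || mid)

Case mid = false:
From the singleton clause (!ice), ice = false.
From the singleton clause (gold), gold = true.
From the singleton clause (east), east = true.
But (!east) is also a unit clause — contradiction.
Undo mid and try mid = true.
From the singleton clause (ice), ice = true.
But (!ice) is also a unit clause — contradiction.
Neither mid = true nor mid = false works.
No assignment satisfies every clause.

Unsatisfiable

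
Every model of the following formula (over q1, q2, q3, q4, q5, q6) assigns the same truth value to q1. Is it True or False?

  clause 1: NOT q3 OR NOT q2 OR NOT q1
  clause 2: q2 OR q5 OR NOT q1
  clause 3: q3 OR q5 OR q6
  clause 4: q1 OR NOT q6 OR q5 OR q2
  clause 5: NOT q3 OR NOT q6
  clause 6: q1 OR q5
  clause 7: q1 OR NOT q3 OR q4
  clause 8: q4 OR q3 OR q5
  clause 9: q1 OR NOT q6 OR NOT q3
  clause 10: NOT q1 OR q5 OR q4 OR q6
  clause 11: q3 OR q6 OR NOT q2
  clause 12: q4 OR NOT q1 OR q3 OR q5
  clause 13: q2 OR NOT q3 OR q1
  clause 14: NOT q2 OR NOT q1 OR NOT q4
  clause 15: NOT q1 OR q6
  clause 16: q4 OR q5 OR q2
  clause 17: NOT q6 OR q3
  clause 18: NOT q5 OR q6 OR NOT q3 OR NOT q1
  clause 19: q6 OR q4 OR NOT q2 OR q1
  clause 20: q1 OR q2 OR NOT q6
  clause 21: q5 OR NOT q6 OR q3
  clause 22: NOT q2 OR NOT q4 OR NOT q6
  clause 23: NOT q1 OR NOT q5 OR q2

Suppose q1 = true.
The clause (q6) is unit, so q6 = true.
The clause (NOT q3) is unit, so q3 = false.
That conflicts with the unit clause (q3).
So every satisfying assignment has q1 = False.

False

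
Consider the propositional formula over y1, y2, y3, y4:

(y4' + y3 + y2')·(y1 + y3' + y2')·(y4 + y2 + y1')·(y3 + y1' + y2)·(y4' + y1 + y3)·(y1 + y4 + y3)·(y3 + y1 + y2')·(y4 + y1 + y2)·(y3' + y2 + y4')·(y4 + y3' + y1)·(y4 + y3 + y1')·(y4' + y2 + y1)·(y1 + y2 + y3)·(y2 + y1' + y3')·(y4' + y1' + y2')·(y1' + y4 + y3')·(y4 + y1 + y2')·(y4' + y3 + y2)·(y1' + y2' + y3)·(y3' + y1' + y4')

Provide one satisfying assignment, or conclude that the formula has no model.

Suppose y4 = 0.
Suppose y2 = 1.
(y1) alone gives y1 = 1.
(y3) alone gives y3 = 1.
But (y3') is also a unit clause — contradiction.
Undo y2 and try y2 = 0.
(y1') alone gives y1 = 0.
But (y1) is also a unit clause — contradiction.
Either choice for y2 ends in contradiction.
Undo y4 and try y4 = 1.
Suppose y3 = 1.
(y2) alone gives y2 = 1.
(y1) alone gives y1 = 1.
But (y1') is also a unit clause — contradiction.
Undo y3 and try y3 = 0.
(y2') alone gives y2 = 0.
But (y2) is also a unit clause — contradiction.
Either choice for y3 ends in contradiction.
Either choice for y4 ends in contradiction.

UNSATISFIABLE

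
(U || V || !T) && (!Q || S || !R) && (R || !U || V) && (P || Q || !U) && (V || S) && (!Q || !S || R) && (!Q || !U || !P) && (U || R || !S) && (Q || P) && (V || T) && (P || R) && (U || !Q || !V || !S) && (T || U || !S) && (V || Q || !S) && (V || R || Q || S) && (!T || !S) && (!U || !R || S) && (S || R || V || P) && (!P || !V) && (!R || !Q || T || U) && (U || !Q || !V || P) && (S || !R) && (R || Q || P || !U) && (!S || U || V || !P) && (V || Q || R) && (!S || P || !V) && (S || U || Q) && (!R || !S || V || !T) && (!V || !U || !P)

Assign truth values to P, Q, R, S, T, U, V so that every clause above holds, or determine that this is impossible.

Try V = true.
Unit clause (!P) forces P = false.
Unit clause (Q) forces Q = true.
Unit clause (R) forces R = true.
Unit clause (S) forces S = true.
But (!S) is also a unit clause — contradiction.
Backtrack on V: now try V = false.
Unit clause (S) forces S = true.
Unit clause (T) forces T = true.
But (!T) is also a unit clause — contradiction.
Neither V = true nor V = false works.

UNSATISFIABLE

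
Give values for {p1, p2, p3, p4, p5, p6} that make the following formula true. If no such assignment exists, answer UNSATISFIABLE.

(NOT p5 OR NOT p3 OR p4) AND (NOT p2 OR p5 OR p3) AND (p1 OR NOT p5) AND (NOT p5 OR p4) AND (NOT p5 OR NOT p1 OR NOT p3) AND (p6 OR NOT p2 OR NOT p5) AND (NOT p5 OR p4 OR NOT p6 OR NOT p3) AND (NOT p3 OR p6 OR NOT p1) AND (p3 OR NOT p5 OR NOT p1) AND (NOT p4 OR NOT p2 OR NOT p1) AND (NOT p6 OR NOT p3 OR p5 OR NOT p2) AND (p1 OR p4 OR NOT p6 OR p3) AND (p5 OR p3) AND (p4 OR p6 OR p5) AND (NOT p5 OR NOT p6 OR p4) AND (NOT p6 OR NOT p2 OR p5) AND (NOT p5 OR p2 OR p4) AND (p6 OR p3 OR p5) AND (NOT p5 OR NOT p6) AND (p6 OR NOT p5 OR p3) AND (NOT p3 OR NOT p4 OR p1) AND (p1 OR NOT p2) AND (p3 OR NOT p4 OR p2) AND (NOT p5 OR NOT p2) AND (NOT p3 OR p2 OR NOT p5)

p1=false, p2=false, p3=true, p4=false, p5=false, p6=true

Try p1 = false.
(NOT p5) alone gives p5 = false.
(p3) alone gives p3 = true.
(NOT p4) alone gives p4 = false.
(p6) alone gives p6 = true.
(NOT p2) alone gives p2 = false.
Every clause now holds.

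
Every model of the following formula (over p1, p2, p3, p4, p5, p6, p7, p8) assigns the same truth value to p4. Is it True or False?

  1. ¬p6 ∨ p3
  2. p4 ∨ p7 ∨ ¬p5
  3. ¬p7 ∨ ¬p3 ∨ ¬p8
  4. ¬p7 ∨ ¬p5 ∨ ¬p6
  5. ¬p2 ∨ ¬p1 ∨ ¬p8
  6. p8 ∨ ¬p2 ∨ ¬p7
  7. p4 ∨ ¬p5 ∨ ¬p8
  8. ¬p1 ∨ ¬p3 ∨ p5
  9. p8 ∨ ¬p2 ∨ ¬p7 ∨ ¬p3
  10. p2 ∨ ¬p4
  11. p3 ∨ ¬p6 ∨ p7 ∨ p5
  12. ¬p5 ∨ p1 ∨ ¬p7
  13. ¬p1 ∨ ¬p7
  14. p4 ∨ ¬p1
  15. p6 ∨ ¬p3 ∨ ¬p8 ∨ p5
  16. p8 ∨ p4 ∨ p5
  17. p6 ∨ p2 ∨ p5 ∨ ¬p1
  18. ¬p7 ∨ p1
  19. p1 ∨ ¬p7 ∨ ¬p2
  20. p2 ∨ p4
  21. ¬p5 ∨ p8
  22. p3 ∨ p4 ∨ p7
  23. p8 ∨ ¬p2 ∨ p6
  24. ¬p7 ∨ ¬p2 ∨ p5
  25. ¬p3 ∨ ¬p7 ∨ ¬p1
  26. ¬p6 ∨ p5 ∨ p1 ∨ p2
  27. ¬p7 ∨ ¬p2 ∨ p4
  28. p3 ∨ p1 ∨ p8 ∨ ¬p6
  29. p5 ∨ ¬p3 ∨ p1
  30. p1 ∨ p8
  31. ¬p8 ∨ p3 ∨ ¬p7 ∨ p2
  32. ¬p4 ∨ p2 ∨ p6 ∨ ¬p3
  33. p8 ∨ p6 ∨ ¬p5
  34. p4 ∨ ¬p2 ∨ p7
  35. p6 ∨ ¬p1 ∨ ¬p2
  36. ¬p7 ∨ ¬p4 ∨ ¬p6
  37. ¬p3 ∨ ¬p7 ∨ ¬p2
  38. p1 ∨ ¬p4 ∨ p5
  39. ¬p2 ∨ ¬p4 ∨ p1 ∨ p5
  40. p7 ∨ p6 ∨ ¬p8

Suppose p4 = False.
From the singleton clause (¬p1), p1 = False.
From the singleton clause (¬p7), p7 = False.
From the singleton clause (¬p5), p5 = False.
From the singleton clause (p8), p8 = True.
From the singleton clause (p2), p2 = True.
That conflicts with the unit clause (¬p2).
So every satisfying assignment has p4 = True.

True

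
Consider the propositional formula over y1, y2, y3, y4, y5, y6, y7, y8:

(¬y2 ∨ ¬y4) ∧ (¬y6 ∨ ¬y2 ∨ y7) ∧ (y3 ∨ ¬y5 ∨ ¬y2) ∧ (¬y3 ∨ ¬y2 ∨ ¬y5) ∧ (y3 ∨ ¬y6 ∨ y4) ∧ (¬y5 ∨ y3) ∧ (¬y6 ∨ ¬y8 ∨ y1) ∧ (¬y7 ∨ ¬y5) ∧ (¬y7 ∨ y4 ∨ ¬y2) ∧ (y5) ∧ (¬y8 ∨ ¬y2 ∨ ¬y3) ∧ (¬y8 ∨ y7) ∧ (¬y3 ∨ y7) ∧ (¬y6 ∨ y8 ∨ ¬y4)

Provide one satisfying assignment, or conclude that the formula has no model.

(y5) alone gives y5 = True.
(y3) alone gives y3 = True.
(¬y2) alone gives y2 = False.
(¬y7) alone gives y7 = False.
Now (y7) is unsatisfied and unit — conflict.

UNSATISFIABLE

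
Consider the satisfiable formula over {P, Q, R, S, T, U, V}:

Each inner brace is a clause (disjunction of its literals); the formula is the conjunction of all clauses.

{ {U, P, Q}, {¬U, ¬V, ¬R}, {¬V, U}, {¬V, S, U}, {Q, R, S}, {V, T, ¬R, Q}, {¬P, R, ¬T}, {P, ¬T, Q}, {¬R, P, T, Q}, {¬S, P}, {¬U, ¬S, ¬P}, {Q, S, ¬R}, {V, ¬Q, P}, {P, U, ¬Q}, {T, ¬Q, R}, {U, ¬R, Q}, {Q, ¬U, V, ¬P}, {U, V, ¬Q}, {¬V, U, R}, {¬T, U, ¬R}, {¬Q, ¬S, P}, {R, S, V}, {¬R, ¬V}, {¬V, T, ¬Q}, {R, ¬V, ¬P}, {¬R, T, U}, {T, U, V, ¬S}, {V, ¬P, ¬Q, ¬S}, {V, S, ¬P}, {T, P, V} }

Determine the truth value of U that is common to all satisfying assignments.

Suppose U = False.
From the singleton clause (¬V), V = False.
From the singleton clause (¬Q), Q = False.
From the singleton clause (P), P = True.
From the singleton clause (¬R), R = False.
From the singleton clause (S), S = True.
From the singleton clause (¬T), T = False.
That conflicts with the unit clause (T).
So every satisfying assignment has U = True.

True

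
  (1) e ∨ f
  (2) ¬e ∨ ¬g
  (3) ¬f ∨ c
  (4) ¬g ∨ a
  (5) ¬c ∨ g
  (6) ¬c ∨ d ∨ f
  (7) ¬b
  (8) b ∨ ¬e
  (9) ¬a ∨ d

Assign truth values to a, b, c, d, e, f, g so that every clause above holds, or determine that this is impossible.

Unit clause (¬b) forces b = False.
Unit clause (¬e) forces e = False.
Unit clause (f) forces f = True.
Unit clause (c) forces c = True.
Unit clause (g) forces g = True.
Unit clause (a) forces a = True.
Unit clause (d) forces d = True.
Every clause now holds.

a ↦ True, b ↦ False, c ↦ True, d ↦ True, e ↦ False, f ↦ True, g ↦ True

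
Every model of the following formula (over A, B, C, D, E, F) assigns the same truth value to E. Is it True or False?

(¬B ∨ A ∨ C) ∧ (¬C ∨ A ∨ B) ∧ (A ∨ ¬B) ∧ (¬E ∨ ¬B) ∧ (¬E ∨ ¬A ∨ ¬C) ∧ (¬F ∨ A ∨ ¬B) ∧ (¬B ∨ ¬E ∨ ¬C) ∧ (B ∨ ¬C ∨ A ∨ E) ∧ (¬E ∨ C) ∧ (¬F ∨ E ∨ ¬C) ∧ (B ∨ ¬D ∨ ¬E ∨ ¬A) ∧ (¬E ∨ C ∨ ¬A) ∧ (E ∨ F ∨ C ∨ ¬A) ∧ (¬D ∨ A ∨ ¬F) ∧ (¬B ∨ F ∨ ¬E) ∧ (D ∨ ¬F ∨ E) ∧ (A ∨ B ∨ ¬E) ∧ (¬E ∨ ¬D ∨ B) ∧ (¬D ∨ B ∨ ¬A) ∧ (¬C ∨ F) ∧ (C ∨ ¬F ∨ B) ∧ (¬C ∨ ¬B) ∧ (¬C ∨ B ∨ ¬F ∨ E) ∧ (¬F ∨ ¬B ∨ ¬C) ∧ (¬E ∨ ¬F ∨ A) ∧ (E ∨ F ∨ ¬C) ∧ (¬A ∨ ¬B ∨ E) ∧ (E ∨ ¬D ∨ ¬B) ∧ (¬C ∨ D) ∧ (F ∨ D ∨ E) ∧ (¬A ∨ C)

Suppose E = True.
From the singleton clause (¬B), B = False.
From the singleton clause (C), C = True.
From the singleton clause (A), A = True.
But (¬A) is also a unit clause — contradiction.
So every satisfying assignment has E = False.

False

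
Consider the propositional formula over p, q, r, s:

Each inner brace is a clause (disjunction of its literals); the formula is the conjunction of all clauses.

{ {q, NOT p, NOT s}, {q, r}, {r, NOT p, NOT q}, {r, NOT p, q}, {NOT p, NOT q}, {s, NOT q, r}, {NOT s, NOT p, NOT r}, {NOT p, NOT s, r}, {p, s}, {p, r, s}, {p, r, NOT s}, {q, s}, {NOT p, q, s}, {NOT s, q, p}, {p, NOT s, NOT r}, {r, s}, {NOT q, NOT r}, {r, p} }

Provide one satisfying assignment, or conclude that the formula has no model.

UNSATISFIABLE

Branch on q: set q = true.
The clause (NOT p) is unit, so p = false.
The clause (s) is unit, so s = true.
The clause (r) is unit, so r = true.
Now (NOT r) is unsatisfied and unit — conflict.
So q must be the other value — set q = false.
The clause (r) is unit, so r = true.
The clause (s) is unit, so s = true.
The clause (NOT p) is unit, so p = false.
Now (p) is unsatisfied and unit — conflict.
Both values of q lead to a conflict.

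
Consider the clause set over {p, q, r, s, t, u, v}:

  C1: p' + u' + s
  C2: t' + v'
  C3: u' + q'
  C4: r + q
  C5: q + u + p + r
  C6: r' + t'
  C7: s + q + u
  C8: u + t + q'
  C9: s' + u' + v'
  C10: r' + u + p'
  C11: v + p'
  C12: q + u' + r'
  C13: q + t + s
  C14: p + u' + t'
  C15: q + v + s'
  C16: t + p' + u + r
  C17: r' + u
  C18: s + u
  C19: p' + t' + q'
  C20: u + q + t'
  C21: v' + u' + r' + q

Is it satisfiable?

Yes, satisfiable

Try t = 1.
From the singleton clause (v'), v = 0.
From the singleton clause (r'), r = 0.
From the singleton clause (q), q = 1.
From the singleton clause (u'), u = 0.
From the singleton clause (p'), p = 0.
From the singleton clause (s), s = 1.
Every clause now holds.
A satisfying assignment: p ↦ 0,  q ↦ 1,  r ↦ 0,  s ↦ 1,  t ↦ 1,  u ↦ 0,  v ↦ 0.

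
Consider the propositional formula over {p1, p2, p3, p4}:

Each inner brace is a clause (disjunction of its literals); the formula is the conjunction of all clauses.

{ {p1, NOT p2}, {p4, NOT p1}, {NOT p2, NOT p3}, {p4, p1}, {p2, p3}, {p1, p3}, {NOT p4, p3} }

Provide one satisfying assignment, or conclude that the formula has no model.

p1 ↦ false, p2 ↦ false, p3 ↦ true, p4 ↦ true

Try p1 = false.
From the singleton clause (NOT p2), p2 = false.
From the singleton clause (p4), p4 = true.
From the singleton clause (p3), p3 = true.
Every clause now holds.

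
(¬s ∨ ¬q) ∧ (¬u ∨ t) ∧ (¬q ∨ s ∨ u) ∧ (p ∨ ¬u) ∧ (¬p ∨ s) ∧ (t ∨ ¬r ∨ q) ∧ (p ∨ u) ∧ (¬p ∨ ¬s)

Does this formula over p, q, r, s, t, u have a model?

Unsatisfiable

Suppose s = False.
The clause (¬p) is unit, so p = False.
The clause (¬u) is unit, so u = False.
But (u) is also a unit clause — contradiction.
Undo s and try s = True.
The clause (¬q) is unit, so q = False.
The clause (¬p) is unit, so p = False.
The clause (¬u) is unit, so u = False.
But (u) is also a unit clause — contradiction.
Neither s = True nor s = False works.
No assignment satisfies every clause.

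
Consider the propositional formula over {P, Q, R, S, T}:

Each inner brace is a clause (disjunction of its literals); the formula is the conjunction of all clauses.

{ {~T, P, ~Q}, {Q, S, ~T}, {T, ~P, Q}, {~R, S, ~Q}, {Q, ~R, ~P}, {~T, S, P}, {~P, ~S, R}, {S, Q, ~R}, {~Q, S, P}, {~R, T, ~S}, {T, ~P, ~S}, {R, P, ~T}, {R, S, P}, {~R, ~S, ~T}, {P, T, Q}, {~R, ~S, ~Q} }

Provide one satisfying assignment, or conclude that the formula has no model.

Try T = 1.
Try P = 1.
Try Q = 1.
Try R = 0.
(~S) alone gives S = 0.
All clauses are satisfied.

P: 1, Q: 1, R: 0, S: 0, T: 1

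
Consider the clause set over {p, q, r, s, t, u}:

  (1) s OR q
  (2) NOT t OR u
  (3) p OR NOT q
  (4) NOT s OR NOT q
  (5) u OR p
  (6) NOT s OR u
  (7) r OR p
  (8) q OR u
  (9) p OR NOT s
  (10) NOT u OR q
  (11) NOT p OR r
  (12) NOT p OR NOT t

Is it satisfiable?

Branch on s: set s = false.
From the singleton clause (q), q = true.
From the singleton clause (p), p = true.
From the singleton clause (r), r = true.
From the singleton clause (NOT t), t = false.
Every clause is now satisfied; u is unconstrained.
A satisfying assignment: p=true, q=true, r=true, s=false, t=false, u=false.

Yes, satisfiable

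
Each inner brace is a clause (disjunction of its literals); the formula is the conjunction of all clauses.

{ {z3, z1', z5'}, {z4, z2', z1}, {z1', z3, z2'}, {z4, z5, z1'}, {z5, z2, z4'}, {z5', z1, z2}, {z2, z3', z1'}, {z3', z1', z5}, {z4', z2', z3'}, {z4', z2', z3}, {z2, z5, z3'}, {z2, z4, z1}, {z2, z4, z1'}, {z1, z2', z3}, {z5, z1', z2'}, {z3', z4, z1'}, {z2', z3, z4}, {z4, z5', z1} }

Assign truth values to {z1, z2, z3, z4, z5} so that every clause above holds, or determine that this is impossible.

UNSATISFIABLE

Branch on z3: set z3 = 1.
Branch on z2: set z2 = 1.
From the singleton clause (z4'), z4 = 0.
From the singleton clause (z1), z1 = 1.
Now (z1') is unsatisfied and unit — conflict.
So z2 must be the other value — set z2 = 0.
From the singleton clause (z1'), z1 = 0.
From the singleton clause (z5'), z5 = 0.
Now (z5) is unsatisfied and unit — conflict.
Neither z2 = 1 nor z2 = 0 works.
So z3 must be the other value — set z3 = 0.
Branch on z1: set z1 = 0.
From the singleton clause (z2'), z2 = 0.
From the singleton clause (z5'), z5 = 0.
From the singleton clause (z4'), z4 = 0.
Now (z4) is unsatisfied and unit — conflict.
So z1 must be the other value — set z1 = 1.
From the singleton clause (z5'), z5 = 0.
From the singleton clause (z2'), z2 = 0.
From the singleton clause (z4), z4 = 1.
Now (z4') is unsatisfied and unit — conflict.
Neither z1 = 1 nor z1 = 0 works.
Neither z3 = 1 nor z3 = 0 works.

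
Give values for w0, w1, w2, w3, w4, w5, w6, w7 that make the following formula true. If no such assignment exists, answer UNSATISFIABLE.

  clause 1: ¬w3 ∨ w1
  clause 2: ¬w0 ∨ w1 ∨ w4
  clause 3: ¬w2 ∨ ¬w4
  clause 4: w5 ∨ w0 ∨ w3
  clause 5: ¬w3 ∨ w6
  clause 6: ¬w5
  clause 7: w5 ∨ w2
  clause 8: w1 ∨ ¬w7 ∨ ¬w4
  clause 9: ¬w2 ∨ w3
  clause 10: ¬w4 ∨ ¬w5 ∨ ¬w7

w0 ↦ True; w1 ↦ True; w2 ↦ True; w3 ↦ True; w4 ↦ False; w5 ↦ False; w6 ↦ True; w7 ↦ False

From the singleton clause (¬w5), w5 = False.
From the singleton clause (w2), w2 = True.
From the singleton clause (¬w4), w4 = False.
From the singleton clause (w3), w3 = True.
From the singleton clause (w1), w1 = True.
From the singleton clause (w6), w6 = True.
All clauses hold; w0, w7 can take either value.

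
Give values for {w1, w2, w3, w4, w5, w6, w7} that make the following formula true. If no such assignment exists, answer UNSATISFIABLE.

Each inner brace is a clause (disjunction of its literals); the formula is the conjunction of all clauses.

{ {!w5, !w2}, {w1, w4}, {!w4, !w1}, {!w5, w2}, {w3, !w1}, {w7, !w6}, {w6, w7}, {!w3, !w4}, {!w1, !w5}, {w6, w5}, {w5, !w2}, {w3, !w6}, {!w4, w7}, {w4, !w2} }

w1 ↦ true,  w2 ↦ false,  w3 ↦ true,  w4 ↦ false,  w5 ↦ false,  w6 ↦ true,  w7 ↦ true

Case w5 = false:
The clause (w6) is unit, so w6 = true.
The clause (w7) is unit, so w7 = true.
The clause (!w2) is unit, so w2 = false.
The clause (w3) is unit, so w3 = true.
The clause (!w4) is unit, so w4 = false.
The clause (w1) is unit, so w1 = true.
This assignment satisfies each clause.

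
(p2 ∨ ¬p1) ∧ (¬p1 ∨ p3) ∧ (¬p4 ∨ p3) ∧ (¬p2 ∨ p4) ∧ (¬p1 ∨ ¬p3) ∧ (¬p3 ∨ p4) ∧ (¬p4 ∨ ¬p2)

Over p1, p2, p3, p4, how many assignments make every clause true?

There are 2^4 = 16 truth assignments over (p1, p2, p3, p4).
Check each against the 7 clauses (columns in the order p1, p2, p3, p4):
  F F F F  ✓ satisfies all
  F F F T  ✗ fails (¬p4 ∨ p3)
  F F T F  ✗ fails (¬p3 ∨ p4)
  F F T T  ✓ satisfies all
  F T F F  ✗ fails (¬p2 ∨ p4)
  F T F T  ✗ fails (¬p4 ∨ p3)
  F T T F  ✗ fails (¬p2 ∨ p4)
  F T T T  ✗ fails (¬p4 ∨ ¬p2)
  T F F F  ✗ fails (p2 ∨ ¬p1)
  T F F T  ✗ fails (p2 ∨ ¬p1)
  T F T F  ✗ fails (p2 ∨ ¬p1)
  T F T T  ✗ fails (p2 ∨ ¬p1)
  T T F F  ✗ fails (¬p1 ∨ p3)
  T T F T  ✗ fails (¬p1 ∨ p3)
  T T T F  ✗ fails (¬p2 ∨ p4)
  T T T T  ✗ fails (¬p1 ∨ ¬p3)
2 of the 16 rows are models.

2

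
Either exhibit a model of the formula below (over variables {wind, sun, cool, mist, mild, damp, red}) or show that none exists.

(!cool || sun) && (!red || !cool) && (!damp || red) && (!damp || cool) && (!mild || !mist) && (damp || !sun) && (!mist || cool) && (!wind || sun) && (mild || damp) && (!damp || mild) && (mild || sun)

wind: false,  sun: false,  cool: false,  mist: false,  mild: true,  damp: false,  red: false

Suppose cool = false.
From the singleton clause (!damp), damp = false.
From the singleton clause (!sun), sun = false.
From the singleton clause (!mist), mist = false.
From the singleton clause (!wind), wind = false.
From the singleton clause (mild), mild = true.
Every clause is now satisfied; red is unconstrained.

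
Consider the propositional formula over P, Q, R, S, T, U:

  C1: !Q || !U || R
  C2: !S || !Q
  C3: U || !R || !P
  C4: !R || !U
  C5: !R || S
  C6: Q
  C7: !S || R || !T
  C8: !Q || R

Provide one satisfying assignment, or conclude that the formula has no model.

UNSATISFIABLE

From the singleton clause (Q), Q = true.
From the singleton clause (!S), S = false.
From the singleton clause (!R), R = false.
But (R) is also a unit clause — contradiction.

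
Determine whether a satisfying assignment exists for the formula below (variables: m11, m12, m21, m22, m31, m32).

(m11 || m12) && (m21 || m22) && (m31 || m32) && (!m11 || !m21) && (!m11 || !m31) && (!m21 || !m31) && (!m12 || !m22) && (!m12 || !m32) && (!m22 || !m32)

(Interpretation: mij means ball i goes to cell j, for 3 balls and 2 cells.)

Case m11 = true:
Unit clause (!m21) forces m21 = false.
Unit clause (m22) forces m22 = true.
Unit clause (!m31) forces m31 = false.
Unit clause (m32) forces m32 = true.
But (!m32) is also a unit clause — contradiction.
So m11 must be the other value — set m11 = false.
Unit clause (m12) forces m12 = true.
Unit clause (!m22) forces m22 = false.
Unit clause (m21) forces m21 = true.
Unit clause (!m31) forces m31 = false.
Unit clause (m32) forces m32 = true.
But (!m32) is also a unit clause — contradiction.
Neither m11 = true nor m11 = false works.
No assignment satisfies every clause.

No, unsatisfiable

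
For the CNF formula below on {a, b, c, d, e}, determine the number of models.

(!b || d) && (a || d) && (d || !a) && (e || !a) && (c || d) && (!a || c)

10

There are 2^5 = 32 truth assignments over (a, b, c, d, e).
Split on e. With e = true, the clauses containing e are satisfied and !e drops from the rest; 6 of the 2^4 = 16 assignments to the other variables satisfy what remains.
With e = false, by the same count on the reduced clause set, 4 assignments work.
(One model: a=F, b=F, c=F, d=T, e=F.)
Total: 6 + 4 = 10.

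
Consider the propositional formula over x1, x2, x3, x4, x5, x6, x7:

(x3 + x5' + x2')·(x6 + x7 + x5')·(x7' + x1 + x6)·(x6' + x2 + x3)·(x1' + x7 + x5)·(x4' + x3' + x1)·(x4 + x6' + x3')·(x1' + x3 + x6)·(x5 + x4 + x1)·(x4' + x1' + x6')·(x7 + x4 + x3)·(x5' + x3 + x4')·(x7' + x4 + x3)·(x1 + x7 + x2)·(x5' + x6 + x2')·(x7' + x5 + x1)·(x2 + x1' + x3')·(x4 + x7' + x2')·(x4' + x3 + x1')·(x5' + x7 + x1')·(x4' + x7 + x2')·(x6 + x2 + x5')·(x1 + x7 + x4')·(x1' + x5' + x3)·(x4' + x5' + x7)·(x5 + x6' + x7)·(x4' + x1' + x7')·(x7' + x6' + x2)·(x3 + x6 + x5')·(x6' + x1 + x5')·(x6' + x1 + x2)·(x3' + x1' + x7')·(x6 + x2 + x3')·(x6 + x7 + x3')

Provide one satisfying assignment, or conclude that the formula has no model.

Try x3 = 1.
Try x4 = 0.
The clause (x6') is unit, so x6 = 0.
The clause (x2) is unit, so x2 = 1.
The clause (x5') is unit, so x5 = 0.
The clause (x1) is unit, so x1 = 1.
The clause (x7) is unit, so x7 = 1.
But (x7') is also a unit clause — contradiction.
So x4 must be the other value — set x4 = 1.
The clause (x1) is unit, so x1 = 1.
The clause (x6') is unit, so x6 = 0.
The clause (x2) is unit, so x2 = 1.
The clause (x5') is unit, so x5 = 0.
The clause (x7) is unit, so x7 = 1.
But (x7') is also a unit clause — contradiction.
Both values of x4 lead to a conflict.
So x3 must be the other value — set x3 = 0.
Try x5 = 0.
Try x6 = 0.
The clause (x1') is unit, so x1 = 0.
The clause (x7') is unit, so x7 = 0.
The clause (x4) is unit, so x4 = 1.
But (x4') is also a unit clause — contradiction.
So x6 must be the other value — set x6 = 1.
The clause (x2) is unit, so x2 = 1.
The clause (x7) is unit, so x7 = 1.
The clause (x4) is unit, so x4 = 1.
The clause (x1') is unit, so x1 = 0.
But (x1) is also a unit clause — contradiction.
Both values of x6 lead to a conflict.
So x5 must be the other value — set x5 = 1.
The clause (x2') is unit, so x2 = 0.
The clause (x6') is unit, so x6 = 0.
But (x6) is also a unit clause — contradiction.
Both values of x5 lead to a conflict.
Both values of x3 lead to a conflict.

UNSATISFIABLE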